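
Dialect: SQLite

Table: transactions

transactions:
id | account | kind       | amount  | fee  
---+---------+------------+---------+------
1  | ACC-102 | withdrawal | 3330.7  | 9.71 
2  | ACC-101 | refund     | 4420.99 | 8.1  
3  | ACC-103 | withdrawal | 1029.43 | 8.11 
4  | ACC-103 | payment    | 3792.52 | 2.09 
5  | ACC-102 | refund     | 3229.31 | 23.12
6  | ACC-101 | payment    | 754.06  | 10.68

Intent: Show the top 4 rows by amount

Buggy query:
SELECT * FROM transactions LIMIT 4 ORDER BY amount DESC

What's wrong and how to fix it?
Bug: LIMIT must come after ORDER BY

Fix: Swap the clauses: ORDER BY first, then LIMIT

Corrected query:
SELECT * FROM transactions ORDER BY amount DESC LIMIT 4

Result:
id | account | kind       | amount  | fee  
---+---------+------------+---------+------
2  | ACC-101 | refund     | 4420.99 | 8.1  
4  | ACC-103 | payment    | 3792.52 | 2.09 
1  | ACC-102 | withdrawal | 3330.7  | 9.71 
5  | ACC-102 | refund     | 3229.31 | 23.12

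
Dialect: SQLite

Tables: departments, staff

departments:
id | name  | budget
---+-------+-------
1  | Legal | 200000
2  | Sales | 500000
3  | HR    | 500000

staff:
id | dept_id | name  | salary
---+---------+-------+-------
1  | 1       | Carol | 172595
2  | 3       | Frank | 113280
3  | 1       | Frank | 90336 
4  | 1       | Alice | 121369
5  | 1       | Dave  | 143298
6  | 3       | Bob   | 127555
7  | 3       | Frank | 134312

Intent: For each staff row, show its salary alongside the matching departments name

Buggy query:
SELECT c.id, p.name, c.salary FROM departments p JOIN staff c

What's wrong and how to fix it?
Bug: Missing join condition: each staff row is matched to all departments rows instead of just its own

Fix: Add ON c.dept_id = p.id to the JOIN

Corrected query:
SELECT c.id, p.name, c.salary FROM departments p JOIN staff c ON c.dept_id = p.id

Result:
id | name  | salary
---+-------+-------
1  | Legal | 172595
2  | HR    | 113280
3  | Legal | 90336 
4  | Legal | 121369
5  | Legal | 143298
6  | HR    | 127555
7  | HR    | 134312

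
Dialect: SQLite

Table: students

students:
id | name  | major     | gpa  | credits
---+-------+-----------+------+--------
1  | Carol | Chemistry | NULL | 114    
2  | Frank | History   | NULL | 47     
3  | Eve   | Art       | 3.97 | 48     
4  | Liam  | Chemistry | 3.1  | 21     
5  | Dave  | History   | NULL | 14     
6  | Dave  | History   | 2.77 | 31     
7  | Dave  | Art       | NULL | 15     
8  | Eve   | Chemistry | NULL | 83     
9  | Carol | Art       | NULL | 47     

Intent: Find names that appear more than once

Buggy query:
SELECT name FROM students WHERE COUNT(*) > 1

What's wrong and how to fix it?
Bug: WHERE can't reference COUNT(*); aggregates are computed after WHERE

Fix: GROUP BY name, then filter groups with HAVING COUNT(*) > 1

Corrected query:
SELECT name FROM students GROUP BY name HAVING COUNT(*) > 1

Result:
name 
-----
Carol
Dave 
Eve  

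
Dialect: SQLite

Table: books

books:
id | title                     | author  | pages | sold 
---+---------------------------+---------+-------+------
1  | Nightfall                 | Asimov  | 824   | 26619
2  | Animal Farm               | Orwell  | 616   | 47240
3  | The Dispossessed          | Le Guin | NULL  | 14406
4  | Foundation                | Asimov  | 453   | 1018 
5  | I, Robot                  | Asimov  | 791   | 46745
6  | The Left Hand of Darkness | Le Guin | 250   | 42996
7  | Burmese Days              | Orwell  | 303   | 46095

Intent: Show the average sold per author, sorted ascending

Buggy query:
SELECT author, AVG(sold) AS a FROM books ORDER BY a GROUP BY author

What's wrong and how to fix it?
Bug: ORDER BY appears before GROUP BY; SQL clause order requires GROUP BY first

Fix: Move ORDER BY to the end, after GROUP BY

Corrected query:
SELECT author, AVG(sold) AS a FROM books GROUP BY author ORDER BY a

Result:
author  | a      
--------+--------
Asimov  | 24794  
Le Guin | 28701  
Orwell  | 46667.5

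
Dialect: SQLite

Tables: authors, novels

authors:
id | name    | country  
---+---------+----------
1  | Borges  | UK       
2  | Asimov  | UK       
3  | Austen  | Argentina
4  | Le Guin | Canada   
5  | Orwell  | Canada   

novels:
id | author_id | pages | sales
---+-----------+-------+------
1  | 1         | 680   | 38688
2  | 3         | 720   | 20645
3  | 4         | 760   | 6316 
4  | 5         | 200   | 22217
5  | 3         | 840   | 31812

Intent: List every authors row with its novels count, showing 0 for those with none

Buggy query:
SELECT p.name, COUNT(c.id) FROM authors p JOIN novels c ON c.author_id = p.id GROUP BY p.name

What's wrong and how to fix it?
Bug: INNER JOIN drops authors rows that have no matching novels rows

Fix: Switch to LEFT JOIN to retain unmatched parent rows

Corrected query:
SELECT p.name, COUNT(c.id) FROM authors p LEFT JOIN novels c ON c.author_id = p.id GROUP BY p.name

Result:
name    | COUNT(c.id)
--------+------------
Asimov  | 0          
Austen  | 2          
Borges  | 1          
Le Guin | 1          
Orwell  | 1          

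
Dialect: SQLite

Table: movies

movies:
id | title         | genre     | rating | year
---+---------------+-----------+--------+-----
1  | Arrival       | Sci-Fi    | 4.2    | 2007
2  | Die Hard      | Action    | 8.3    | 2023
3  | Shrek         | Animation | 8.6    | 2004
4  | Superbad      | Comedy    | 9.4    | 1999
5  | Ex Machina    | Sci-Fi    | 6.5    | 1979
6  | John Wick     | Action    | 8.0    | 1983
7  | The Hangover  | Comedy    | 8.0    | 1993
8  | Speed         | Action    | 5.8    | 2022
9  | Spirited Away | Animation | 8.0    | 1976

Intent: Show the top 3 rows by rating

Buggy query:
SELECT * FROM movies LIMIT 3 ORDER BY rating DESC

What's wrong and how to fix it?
Bug: LIMIT must come after ORDER BY

Fix: Sort with ORDER BY, then apply LIMIT

Corrected query:
SELECT * FROM movies ORDER BY rating DESC LIMIT 3

Result:
id | title    | genre     | rating | year
---+----------+-----------+--------+-----
4  | Superbad | Comedy    | 9.4    | 1999
3  | Shrek    | Animation | 8.6    | 2004
2  | Die Hard | Action    | 8.3    | 2023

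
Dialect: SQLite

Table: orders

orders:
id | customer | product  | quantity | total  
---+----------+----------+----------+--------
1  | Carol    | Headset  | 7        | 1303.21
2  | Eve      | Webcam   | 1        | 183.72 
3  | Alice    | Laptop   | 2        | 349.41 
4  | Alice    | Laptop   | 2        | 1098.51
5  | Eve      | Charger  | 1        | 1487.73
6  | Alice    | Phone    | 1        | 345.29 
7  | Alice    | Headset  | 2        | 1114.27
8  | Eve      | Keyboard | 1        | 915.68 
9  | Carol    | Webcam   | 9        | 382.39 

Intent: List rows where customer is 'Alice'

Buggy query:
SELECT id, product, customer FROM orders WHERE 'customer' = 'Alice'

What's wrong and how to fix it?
Bug: Single quotes denote string literals in SQL; the column name is being compared as a constant string

Fix: Remove the quotes around the column name (or use double quotes for an identifier)

Corrected query:
SELECT id, product, customer FROM orders WHERE customer = 'Alice'

Result:
id | product | customer
---+---------+---------
3  | Laptop  | Alice   
4  | Laptop  | Alice   
6  | Phone   | Alice   
7  | Headset | Alice   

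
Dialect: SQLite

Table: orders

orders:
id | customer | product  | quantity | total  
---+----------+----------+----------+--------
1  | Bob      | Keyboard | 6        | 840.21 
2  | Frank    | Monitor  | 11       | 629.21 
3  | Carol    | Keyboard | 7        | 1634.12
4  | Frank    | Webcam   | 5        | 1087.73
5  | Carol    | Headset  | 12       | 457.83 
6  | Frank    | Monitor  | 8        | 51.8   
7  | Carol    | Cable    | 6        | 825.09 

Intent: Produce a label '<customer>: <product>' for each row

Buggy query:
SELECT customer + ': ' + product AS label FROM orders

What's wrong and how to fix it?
Bug: '+' is numeric addition; on text columns SQLite converts them to 0 instead of concatenating

Fix: Replace + with || to concatenate text

Corrected query:
SELECT customer || ': ' || product AS label FROM orders

Result:
label          
---------------
Bob: Keyboard  
Frank: Monitor 
Carol: Keyboard
Frank: Webcam  
Carol: Headset 
Frank: Monitor 
Carol: Cable   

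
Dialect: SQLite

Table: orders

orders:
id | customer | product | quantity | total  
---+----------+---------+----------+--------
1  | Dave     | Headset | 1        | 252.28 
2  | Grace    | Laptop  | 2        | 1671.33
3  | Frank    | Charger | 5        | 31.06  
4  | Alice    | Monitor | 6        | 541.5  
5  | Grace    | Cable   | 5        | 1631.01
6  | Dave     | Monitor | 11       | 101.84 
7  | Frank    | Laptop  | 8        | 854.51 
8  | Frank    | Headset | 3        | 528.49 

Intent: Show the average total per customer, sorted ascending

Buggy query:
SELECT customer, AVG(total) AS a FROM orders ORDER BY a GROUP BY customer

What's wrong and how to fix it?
Bug: ORDER BY appears before GROUP BY; SQL clause order requires GROUP BY first

Fix: Move ORDER BY to the end, after GROUP BY

Corrected query:
SELECT customer, AVG(total) AS a FROM orders GROUP BY customer ORDER BY a

Result:
customer | a         
---------+-----------
Dave     | 177.06    
Frank    | 471.353333
Alice    | 541.5     
Grace    | 1651.17   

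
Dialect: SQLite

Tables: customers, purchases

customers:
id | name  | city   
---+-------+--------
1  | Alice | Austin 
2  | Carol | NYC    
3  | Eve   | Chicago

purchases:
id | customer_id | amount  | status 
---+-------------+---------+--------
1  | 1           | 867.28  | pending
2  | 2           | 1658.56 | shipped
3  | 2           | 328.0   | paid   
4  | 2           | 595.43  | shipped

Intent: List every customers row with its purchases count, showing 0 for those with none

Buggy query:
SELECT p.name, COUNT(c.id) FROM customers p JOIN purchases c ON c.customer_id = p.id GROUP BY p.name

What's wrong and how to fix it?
Bug: INNER JOIN drops customers rows that have no matching purchases rows

Fix: Switch to LEFT JOIN to retain unmatched parent rows

Corrected query:
SELECT p.name, COUNT(c.id) FROM customers p LEFT JOIN purchases c ON c.customer_id = p.id GROUP BY p.name

Result:
name  | COUNT(c.id)
------+------------
Alice | 1          
Carol | 3          
Eve   | 0          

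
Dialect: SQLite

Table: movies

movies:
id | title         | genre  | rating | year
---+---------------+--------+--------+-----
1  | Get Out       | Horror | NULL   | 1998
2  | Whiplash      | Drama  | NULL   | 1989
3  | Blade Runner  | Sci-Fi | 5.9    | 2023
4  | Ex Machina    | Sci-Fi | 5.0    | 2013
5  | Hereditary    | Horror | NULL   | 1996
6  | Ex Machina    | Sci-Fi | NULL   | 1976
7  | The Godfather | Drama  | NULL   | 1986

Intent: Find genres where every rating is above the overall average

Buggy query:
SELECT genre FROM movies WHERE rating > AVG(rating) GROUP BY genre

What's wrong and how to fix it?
Bug: AVG() is an aggregate; it can't sit directly in WHERE

Fix: Compute the overall average in a scalar subquery and compare each group's MIN against it in HAVING

Corrected query:
SELECT genre FROM movies GROUP BY genre HAVING MIN(rating) > (SELECT AVG(rating) FROM movies)

Result:
(no rows)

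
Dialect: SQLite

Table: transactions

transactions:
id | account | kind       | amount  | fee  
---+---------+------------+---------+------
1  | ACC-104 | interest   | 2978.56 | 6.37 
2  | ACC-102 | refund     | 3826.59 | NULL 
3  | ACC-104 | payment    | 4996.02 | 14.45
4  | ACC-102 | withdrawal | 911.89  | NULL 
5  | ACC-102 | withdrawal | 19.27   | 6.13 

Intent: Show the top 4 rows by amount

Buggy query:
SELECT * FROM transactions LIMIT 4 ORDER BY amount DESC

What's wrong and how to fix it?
Bug: ORDER BY cannot follow LIMIT; LIMIT is the final clause

Fix: Swap the clauses: ORDER BY first, then LIMIT

Corrected query:
SELECT * FROM transactions ORDER BY amount DESC LIMIT 4

Result:
id | account | kind       | amount  | fee  
---+---------+------------+---------+------
3  | ACC-104 | payment    | 4996.02 | 14.45
2  | ACC-102 | refund     | 3826.59 | NULL 
1  | ACC-104 | interest   | 2978.56 | 6.37 
4  | ACC-102 | withdrawal | 911.89  | NULL 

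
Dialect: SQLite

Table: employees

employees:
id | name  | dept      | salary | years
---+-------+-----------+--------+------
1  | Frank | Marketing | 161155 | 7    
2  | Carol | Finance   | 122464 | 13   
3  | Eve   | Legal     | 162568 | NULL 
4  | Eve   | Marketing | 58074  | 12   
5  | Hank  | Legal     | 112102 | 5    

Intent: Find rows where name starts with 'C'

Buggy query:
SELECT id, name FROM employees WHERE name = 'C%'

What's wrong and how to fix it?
Bug: '=' compares the literal string including the % character; pattern matching needs LIKE

Fix: Use LIKE for wildcard pattern matching

Corrected query:
SELECT id, name FROM employees WHERE name LIKE 'C%'

Result:
id | name 
---+------
2  | Carol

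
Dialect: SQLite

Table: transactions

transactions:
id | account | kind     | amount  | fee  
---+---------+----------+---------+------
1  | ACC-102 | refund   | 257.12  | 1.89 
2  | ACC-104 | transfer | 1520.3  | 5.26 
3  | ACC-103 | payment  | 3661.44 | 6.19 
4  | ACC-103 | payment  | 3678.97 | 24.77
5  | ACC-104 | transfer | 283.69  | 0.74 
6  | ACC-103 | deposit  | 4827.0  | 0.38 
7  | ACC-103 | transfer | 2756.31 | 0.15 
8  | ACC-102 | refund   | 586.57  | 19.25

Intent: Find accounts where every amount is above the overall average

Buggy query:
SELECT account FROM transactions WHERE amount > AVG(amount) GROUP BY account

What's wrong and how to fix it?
Bug: AVG() is an aggregate; it can't sit directly in WHERE

Fix: Compute the overall average in a scalar subquery and compare each group's MIN against it in HAVING

Corrected query:
SELECT account FROM transactions GROUP BY account HAVING MIN(amount) > (SELECT AVG(amount) FROM transactions)

Result:
account
-------
ACC-103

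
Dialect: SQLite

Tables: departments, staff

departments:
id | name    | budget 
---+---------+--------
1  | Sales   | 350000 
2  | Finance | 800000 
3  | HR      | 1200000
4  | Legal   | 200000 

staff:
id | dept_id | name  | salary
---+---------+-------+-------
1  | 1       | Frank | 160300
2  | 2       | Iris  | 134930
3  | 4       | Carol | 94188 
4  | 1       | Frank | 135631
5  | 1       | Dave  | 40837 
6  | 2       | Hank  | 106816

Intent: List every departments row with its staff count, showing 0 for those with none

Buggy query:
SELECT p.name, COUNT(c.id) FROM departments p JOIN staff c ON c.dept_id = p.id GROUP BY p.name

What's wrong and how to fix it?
Bug: INNER JOIN drops departments rows that have no matching staff rows

Fix: Switch to LEFT JOIN to retain unmatched parent rows

Corrected query:
SELECT p.name, COUNT(c.id) FROM departments p LEFT JOIN staff c ON c.dept_id = p.id GROUP BY p.name

Result:
name    | COUNT(c.id)
--------+------------
Finance | 2          
HR      | 0          
Legal   | 1          
Sales   | 3          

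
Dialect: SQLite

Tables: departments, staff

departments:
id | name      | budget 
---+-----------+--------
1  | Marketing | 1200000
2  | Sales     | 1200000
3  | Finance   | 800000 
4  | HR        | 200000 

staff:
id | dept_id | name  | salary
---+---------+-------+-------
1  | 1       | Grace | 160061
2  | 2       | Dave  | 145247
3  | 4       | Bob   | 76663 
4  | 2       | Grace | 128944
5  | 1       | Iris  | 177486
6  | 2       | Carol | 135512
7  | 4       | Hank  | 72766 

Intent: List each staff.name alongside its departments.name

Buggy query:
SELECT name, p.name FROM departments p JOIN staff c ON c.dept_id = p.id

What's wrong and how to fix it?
Bug: 'name' exists in both joined tables, so the database can't tell which one is meant

Fix: Prefix ambiguous columns with the table alias

Corrected query:
SELECT c.name, p.name FROM departments p JOIN staff c ON c.dept_id = p.id

Result:
name  | name     
------+----------
Grace | Marketing
Dave  | Sales    
Bob   | HR       
Grace | Sales    
Iris  | Marketing
Carol | Sales    
Hank  | HR       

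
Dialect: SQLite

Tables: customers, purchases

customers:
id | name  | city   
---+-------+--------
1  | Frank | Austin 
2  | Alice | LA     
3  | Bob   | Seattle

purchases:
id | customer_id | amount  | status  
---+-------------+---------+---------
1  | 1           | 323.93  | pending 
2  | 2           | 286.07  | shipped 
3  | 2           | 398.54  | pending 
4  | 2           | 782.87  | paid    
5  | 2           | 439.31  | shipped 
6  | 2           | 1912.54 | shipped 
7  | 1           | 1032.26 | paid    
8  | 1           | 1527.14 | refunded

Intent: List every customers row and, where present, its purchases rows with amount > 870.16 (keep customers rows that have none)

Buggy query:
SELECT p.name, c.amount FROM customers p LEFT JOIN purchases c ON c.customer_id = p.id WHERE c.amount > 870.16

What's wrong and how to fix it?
Bug: Filtering c.amount in WHERE discards the NULL rows produced by LEFT JOIN, turning it into an inner join

Fix: Put 'c.amount > 870.16' in the JOIN's ON clause instead of WHERE

Corrected query:
SELECT p.name, c.amount FROM customers p LEFT JOIN purchases c ON c.customer_id = p.id AND c.amount > 870.16

Result:
name  | amount 
------+--------
Frank | 1032.26
Frank | 1527.14
Alice | 1912.54
Bob   | NULL   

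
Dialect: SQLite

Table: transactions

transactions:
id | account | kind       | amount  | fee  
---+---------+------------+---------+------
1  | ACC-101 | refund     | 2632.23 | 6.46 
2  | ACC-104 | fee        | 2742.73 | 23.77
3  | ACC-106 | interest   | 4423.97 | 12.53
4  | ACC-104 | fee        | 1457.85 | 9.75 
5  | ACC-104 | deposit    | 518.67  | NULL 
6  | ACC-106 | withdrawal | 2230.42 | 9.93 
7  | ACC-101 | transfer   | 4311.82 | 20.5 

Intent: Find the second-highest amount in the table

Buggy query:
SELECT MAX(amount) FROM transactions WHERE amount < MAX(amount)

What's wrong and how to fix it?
Bug: MAX(amount) on the right of the comparison is an aggregate-in-WHERE error

Fix: Compute the overall MAX in a subquery, then take MAX of rows below it

Corrected query:
SELECT MAX(amount) FROM transactions WHERE amount < (SELECT MAX(amount) FROM transactions)

Result:
MAX(amount)
-----------
4311.82    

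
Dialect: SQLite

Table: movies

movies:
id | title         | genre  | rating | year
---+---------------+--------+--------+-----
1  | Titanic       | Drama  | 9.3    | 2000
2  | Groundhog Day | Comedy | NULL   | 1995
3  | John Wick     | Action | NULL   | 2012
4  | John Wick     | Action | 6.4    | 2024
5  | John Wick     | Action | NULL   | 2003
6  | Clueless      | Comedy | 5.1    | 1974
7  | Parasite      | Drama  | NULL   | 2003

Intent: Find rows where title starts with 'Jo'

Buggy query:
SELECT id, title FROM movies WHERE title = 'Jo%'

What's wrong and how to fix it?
Bug: '=' compares the literal string including the % character; pattern matching needs LIKE

Fix: Replace '=' with LIKE so 'Jo%' is treated as a pattern

Corrected query:
SELECT id, title FROM movies WHERE title LIKE 'Jo%'

Result:
id | title    
---+----------
3  | John Wick
4  | John Wick
5  | John Wick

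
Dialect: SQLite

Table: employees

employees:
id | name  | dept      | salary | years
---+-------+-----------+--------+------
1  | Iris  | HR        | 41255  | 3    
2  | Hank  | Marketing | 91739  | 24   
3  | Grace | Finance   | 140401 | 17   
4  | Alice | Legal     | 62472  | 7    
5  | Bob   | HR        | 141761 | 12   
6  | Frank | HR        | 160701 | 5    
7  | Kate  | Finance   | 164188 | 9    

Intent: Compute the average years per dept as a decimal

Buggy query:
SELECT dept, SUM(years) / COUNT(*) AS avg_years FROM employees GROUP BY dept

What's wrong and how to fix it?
Bug: Both operands are integers, so '/' performs integer division and truncates

Fix: Multiply by 1.0 (or CAST to REAL) to force floating-point division

Corrected query:
SELECT dept, SUM(years) * 1.0 / COUNT(*) AS avg_years FROM employees GROUP BY dept

Result:
dept      | avg_years
----------+----------
Finance   | 13       
HR        | 6.666667 
Legal     | 7        
Marketing | 24       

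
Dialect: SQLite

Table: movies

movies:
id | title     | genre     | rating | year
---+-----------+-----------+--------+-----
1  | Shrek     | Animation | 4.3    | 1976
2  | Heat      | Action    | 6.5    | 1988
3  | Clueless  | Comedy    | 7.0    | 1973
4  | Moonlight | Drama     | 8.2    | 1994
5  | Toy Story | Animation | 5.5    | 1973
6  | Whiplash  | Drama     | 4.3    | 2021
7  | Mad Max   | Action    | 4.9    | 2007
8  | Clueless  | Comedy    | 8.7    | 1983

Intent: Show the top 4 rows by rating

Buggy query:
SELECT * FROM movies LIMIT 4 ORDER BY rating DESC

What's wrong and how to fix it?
Bug: LIMIT must come after ORDER BY

Fix: Sort with ORDER BY, then apply LIMIT

Corrected query:
SELECT * FROM movies ORDER BY rating DESC LIMIT 4

Result:
id | title     | genre  | rating | year
---+-----------+--------+--------+-----
8  | Clueless  | Comedy | 8.7    | 1983
4  | Moonlight | Drama  | 8.2    | 1994
3  | Clueless  | Comedy | 7      | 1973
2  | Heat      | Action | 6.5    | 1988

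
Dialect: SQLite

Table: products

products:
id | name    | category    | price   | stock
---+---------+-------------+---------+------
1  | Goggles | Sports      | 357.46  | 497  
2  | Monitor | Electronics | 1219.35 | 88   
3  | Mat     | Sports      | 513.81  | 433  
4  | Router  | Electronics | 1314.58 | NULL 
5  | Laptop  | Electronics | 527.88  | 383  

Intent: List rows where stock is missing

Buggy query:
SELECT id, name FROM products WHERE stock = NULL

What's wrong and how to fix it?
Bug: Comparing to NULL with '=' never matches; NULL = NULL is unknown, not true

Fix: Replace '= NULL' with 'IS NULL'

Corrected query:
SELECT id, name FROM products WHERE stock IS NULL

Result:
id | name  
---+-------
4  | Router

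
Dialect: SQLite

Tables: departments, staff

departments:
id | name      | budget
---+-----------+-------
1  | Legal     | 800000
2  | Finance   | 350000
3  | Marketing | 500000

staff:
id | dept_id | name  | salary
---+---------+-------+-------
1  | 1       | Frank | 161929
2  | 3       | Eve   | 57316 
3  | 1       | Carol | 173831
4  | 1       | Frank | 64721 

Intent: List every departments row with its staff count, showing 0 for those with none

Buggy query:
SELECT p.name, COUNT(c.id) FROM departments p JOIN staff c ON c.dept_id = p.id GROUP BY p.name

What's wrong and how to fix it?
Bug: INNER JOIN drops departments rows that have no matching staff rows

Fix: Use LEFT JOIN so parents without children still appear (COUNT(c.id) gives 0)

Corrected query:
SELECT p.name, COUNT(c.id) FROM departments p LEFT JOIN staff c ON c.dept_id = p.id GROUP BY p.name

Result:
name      | COUNT(c.id)
----------+------------
Finance   | 0          
Legal     | 3          
Marketing | 1          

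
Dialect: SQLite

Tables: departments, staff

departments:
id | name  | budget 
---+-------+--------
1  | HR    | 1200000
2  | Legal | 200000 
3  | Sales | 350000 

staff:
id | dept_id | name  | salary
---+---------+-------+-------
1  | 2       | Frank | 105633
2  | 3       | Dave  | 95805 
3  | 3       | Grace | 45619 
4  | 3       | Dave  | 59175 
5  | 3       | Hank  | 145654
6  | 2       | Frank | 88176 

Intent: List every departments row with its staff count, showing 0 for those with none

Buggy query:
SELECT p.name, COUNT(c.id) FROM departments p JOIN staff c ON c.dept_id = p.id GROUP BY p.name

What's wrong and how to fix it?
Bug: INNER JOIN drops departments rows that have no matching staff rows

Fix: Use LEFT JOIN so parents without children still appear (COUNT(c.id) gives 0)

Corrected query:
SELECT p.name, COUNT(c.id) FROM departments p LEFT JOIN staff c ON c.dept_id = p.id GROUP BY p.name

Result:
name  | COUNT(c.id)
------+------------
HR    | 0          
Legal | 2          
Sales | 4          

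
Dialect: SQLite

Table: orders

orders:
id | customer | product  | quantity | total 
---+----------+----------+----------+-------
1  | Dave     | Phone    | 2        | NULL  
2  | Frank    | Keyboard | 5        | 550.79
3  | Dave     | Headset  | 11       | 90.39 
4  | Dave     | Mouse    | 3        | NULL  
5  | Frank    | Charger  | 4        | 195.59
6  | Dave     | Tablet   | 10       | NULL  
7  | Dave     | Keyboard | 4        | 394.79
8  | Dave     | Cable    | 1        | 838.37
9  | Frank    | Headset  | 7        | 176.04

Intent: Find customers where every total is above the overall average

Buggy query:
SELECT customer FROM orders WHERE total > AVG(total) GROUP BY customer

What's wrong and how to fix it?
Bug: WHERE evaluates per row before aggregation, so AVG() is unavailable

Fix: Use a subquery for AVG and a HAVING MIN(...) filter so the condition holds for every row in the group

Corrected query:
SELECT customer FROM orders GROUP BY customer HAVING MIN(total) > (SELECT AVG(total) FROM orders)

Result:
(no rows)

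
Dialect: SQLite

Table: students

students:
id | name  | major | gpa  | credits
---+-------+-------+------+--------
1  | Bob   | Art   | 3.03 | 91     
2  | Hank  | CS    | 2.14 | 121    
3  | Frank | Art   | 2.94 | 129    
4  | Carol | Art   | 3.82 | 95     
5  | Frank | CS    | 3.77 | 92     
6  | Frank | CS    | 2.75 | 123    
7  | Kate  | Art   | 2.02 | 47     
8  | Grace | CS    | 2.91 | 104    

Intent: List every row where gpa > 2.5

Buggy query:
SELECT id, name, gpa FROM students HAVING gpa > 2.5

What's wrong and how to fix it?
Bug: This is a non-aggregate query (no GROUP BY, no aggregates), so in SQLite the HAVING clause is invalid here; a row-level condition belongs in WHERE

Fix: Replace HAVING with WHERE since the condition applies to individual rows

Corrected query:
SELECT id, name, gpa FROM students WHERE gpa > 2.5

Result:
id | name  | gpa 
---+-------+-----
1  | Bob   | 3.03
3  | Frank | 2.94
4  | Carol | 3.82
5  | Frank | 3.77
6  | Frank | 2.75
8  | Grace | 2.91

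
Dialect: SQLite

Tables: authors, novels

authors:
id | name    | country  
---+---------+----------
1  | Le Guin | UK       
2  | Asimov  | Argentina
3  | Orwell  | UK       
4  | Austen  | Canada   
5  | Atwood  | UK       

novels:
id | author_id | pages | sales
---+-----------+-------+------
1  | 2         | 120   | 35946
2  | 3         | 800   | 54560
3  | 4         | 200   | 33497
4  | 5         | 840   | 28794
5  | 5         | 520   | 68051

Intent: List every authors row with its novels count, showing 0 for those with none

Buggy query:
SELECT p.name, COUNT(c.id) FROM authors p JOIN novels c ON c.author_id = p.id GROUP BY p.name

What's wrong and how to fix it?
Bug: An inner join excludes parents with zero children

Fix: Use LEFT JOIN so parents without children still appear (COUNT(c.id) gives 0)

Corrected query:
SELECT p.name, COUNT(c.id) FROM authors p LEFT JOIN novels c ON c.author_id = p.id GROUP BY p.name

Result:
name    | COUNT(c.id)
--------+------------
Asimov  | 1          
Atwood  | 2          
Austen  | 1          
Le Guin | 0          
Orwell  | 1          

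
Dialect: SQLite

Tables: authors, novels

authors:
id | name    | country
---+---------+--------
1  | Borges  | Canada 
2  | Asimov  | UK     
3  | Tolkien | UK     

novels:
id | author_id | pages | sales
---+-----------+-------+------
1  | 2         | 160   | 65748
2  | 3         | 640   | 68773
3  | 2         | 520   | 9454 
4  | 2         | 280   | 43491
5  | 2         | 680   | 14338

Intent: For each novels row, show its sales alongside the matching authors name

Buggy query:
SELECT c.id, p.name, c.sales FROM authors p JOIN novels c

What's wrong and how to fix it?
Bug: JOIN with no ON clause produces a cartesian product; every novels row pairs with every authors row

Fix: Specify the join condition linking the foreign key to the parent id

Corrected query:
SELECT c.id, p.name, c.sales FROM authors p JOIN novels c ON c.author_id = p.id

Result:
id | name    | sales
---+---------+------
1  | Asimov  | 65748
2  | Tolkien | 68773
3  | Asimov  | 9454 
4  | Asimov  | 43491
5  | Asimov  | 14338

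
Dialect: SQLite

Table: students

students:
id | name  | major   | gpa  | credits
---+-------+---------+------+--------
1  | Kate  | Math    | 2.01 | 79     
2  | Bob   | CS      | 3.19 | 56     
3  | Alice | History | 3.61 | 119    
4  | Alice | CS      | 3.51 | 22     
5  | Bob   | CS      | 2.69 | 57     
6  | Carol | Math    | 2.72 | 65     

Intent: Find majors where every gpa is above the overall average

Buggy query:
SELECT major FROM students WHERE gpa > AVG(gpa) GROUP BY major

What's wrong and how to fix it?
Bug: WHERE evaluates per row before aggregation, so AVG() is unavailable

Fix: Compute the overall average in a scalar subquery and compare each group's MIN against it in HAVING

Corrected query:
SELECT major FROM students GROUP BY major HAVING MIN(gpa) > (SELECT AVG(gpa) FROM students)

Result:
major  
-------
History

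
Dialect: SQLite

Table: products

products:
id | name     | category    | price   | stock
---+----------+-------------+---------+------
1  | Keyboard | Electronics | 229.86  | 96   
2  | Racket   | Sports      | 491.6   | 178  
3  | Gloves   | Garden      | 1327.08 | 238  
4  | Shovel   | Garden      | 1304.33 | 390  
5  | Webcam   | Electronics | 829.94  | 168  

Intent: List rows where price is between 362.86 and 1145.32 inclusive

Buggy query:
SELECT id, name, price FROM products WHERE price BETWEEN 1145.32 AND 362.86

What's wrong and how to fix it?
Bug: BETWEEN expects the lower bound first; with 1145.32 AND 362.86 the range is empty

Fix: Swap the bounds so the smaller value comes first

Corrected query:
SELECT id, name, price FROM products WHERE price BETWEEN 362.86 AND 1145.32

Result:
id | name   | price 
---+--------+-------
2  | Racket | 491.6 
5  | Webcam | 829.94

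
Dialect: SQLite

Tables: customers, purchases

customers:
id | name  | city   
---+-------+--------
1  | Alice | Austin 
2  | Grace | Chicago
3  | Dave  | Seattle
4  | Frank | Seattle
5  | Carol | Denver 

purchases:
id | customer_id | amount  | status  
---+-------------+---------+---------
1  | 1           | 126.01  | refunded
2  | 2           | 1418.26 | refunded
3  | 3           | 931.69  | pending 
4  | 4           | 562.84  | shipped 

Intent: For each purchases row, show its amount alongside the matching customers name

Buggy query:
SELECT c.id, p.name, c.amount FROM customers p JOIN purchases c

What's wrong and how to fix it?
Bug: JOIN with no ON clause produces a cartesian product; every purchases row pairs with every customers row

Fix: Add ON c.customer_id = p.id to the JOIN

Corrected query:
SELECT c.id, p.name, c.amount FROM customers p JOIN purchases c ON c.customer_id = p.id

Result:
id | name  | amount 
---+-------+--------
1  | Alice | 126.01 
2  | Grace | 1418.26
3  | Dave  | 931.69 
4  | Frank | 562.84 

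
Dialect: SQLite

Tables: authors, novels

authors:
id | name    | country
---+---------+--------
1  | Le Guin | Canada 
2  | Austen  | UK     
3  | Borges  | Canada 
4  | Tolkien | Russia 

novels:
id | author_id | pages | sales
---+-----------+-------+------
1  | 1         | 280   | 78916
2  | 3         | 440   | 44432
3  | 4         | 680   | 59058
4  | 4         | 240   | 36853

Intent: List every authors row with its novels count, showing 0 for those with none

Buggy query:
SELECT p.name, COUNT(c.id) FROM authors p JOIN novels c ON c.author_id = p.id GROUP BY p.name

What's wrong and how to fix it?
Bug: An inner join excludes parents with zero children

Fix: Switch to LEFT JOIN to retain unmatched parent rows

Corrected query:
SELECT p.name, COUNT(c.id) FROM authors p LEFT JOIN novels c ON c.author_id = p.id GROUP BY p.name

Result:
name    | COUNT(c.id)
--------+------------
Austen  | 0          
Borges  | 1          
Le Guin | 1          
Tolkien | 2          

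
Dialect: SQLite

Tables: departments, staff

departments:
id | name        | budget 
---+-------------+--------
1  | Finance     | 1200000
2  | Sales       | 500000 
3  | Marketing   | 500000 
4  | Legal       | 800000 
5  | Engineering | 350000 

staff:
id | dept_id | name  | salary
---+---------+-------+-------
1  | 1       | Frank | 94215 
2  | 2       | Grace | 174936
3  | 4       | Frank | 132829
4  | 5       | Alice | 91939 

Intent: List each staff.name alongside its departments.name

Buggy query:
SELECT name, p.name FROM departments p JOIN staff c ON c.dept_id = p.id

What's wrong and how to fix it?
Bug: 'name' exists in both joined tables, so the database can't tell which one is meant

Fix: Qualify the column with its table alias (c.name)

Corrected query:
SELECT c.name, p.name FROM departments p JOIN staff c ON c.dept_id = p.id

Result:
name  | name       
------+------------
Frank | Finance    
Grace | Sales      
Frank | Legal      
Alice | Engineering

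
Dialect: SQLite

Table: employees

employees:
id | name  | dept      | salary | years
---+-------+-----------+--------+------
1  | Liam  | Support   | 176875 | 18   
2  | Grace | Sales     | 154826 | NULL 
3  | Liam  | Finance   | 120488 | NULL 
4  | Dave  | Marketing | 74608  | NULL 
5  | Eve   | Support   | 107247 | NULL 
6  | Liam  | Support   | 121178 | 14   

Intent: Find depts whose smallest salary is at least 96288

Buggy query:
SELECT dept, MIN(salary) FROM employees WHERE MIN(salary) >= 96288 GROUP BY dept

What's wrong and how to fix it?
Bug: MIN() in WHERE is a misuse of aggregate

Fix: Replace WHERE with HAVING after the GROUP BY

Corrected query:
SELECT dept, MIN(salary) FROM employees GROUP BY dept HAVING MIN(salary) >= 96288

Result:
dept    | MIN(salary)
--------+------------
Finance | 120488     
Sales   | 154826     
Support | 107247     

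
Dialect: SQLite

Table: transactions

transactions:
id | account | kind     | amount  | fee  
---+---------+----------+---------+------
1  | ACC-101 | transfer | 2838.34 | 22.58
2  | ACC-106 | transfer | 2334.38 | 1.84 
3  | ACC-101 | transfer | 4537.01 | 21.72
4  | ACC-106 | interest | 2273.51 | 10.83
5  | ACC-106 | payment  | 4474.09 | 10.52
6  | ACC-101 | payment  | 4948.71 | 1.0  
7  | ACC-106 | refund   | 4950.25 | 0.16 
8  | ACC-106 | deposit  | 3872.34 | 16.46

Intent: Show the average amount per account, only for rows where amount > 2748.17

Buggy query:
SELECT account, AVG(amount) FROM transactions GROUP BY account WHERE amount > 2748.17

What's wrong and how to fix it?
Bug: WHERE cannot follow GROUP BY

Fix: Move the WHERE clause before GROUP BY

Corrected query:
SELECT account, AVG(amount) FROM transactions WHERE amount > 2748.17 GROUP BY account

Result:
account | AVG(amount)
--------+------------
ACC-101 | 4108.02    
ACC-106 | 4432.226667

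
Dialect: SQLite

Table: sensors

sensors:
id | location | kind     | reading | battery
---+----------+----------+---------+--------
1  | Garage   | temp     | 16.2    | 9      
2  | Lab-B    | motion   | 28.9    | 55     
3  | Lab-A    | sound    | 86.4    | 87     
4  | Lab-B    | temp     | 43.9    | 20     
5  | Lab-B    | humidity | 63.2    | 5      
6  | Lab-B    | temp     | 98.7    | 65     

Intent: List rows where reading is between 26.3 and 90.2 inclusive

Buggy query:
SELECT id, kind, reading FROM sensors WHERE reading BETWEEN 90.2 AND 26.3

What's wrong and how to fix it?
Bug: The bounds are reversed; BETWEEN a AND b requires a <= b to match anything

Fix: Swap the bounds so the smaller value comes first

Corrected query:
SELECT id, kind, reading FROM sensors WHERE reading BETWEEN 26.3 AND 90.2

Result:
id | kind     | reading
---+----------+--------
2  | motion   | 28.9   
3  | sound    | 86.4   
4  | temp     | 43.9   
5  | humidity | 63.2   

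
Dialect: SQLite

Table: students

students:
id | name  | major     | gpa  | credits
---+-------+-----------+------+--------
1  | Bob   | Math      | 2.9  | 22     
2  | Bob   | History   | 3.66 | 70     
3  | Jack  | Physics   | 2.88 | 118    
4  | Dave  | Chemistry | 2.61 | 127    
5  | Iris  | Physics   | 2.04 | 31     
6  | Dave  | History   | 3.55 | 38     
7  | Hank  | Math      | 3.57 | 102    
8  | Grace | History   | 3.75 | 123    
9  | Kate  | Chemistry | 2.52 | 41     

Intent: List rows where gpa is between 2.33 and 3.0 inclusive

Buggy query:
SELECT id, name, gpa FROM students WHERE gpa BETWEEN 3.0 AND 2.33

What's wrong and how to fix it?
Bug: The bounds are reversed; BETWEEN a AND b requires a <= b to match anything

Fix: Swap the bounds so the smaller value comes first

Corrected query:
SELECT id, name, gpa FROM students WHERE gpa BETWEEN 2.33 AND 3.0

Result:
id | name | gpa 
---+------+-----
1  | Bob  | 2.9 
3  | Jack | 2.88
4  | Dave | 2.61
9  | Kate | 2.52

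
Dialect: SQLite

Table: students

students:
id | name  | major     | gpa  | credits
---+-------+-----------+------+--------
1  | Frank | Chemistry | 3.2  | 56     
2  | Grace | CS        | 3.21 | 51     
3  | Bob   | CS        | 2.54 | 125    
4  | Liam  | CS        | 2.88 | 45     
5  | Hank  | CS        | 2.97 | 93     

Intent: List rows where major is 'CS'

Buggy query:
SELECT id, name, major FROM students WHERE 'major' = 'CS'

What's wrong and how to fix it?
Bug: Single quotes denote string literals in SQL; the column name is being compared as a constant string

Fix: Reference the column as major without single quotes

Corrected query:
SELECT id, name, major FROM students WHERE major = 'CS'

Result:
id | name  | major
---+-------+------
2  | Grace | CS   
3  | Bob   | CS   
4  | Liam  | CS   
5  | Hank  | CS   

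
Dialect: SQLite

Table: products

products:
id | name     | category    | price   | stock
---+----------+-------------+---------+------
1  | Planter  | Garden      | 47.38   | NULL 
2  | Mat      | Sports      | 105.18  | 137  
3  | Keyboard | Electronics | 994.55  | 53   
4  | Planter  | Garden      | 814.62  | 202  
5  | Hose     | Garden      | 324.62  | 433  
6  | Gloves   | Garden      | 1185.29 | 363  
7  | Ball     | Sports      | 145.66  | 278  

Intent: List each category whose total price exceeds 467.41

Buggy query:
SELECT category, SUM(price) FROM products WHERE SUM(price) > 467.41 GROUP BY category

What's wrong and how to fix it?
Bug: WHERE runs before GROUP BY, so aggregates aren't available there

Fix: Move the aggregate condition to a HAVING clause

Corrected query:
SELECT category, SUM(price) FROM products GROUP BY category HAVING SUM(price) > 467.41

Result:
category    | SUM(price)
------------+-----------
Electronics | 994.55    
Garden      | 2371.91   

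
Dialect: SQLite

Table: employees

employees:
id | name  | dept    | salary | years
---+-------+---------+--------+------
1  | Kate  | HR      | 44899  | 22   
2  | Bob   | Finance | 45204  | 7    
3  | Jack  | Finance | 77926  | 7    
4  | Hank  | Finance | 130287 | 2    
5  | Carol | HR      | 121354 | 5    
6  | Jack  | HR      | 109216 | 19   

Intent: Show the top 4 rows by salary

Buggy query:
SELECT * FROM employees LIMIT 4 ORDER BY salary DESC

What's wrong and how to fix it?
Bug: LIMIT must come after ORDER BY

Fix: Sort with ORDER BY, then apply LIMIT

Corrected query:
SELECT * FROM employees ORDER BY salary DESC LIMIT 4

Result:
id | name  | dept    | salary | years
---+-------+---------+--------+------
4  | Hank  | Finance | 130287 | 2    
5  | Carol | HR      | 121354 | 5    
6  | Jack  | HR      | 109216 | 19   
3  | Jack  | Finance | 77926  | 7    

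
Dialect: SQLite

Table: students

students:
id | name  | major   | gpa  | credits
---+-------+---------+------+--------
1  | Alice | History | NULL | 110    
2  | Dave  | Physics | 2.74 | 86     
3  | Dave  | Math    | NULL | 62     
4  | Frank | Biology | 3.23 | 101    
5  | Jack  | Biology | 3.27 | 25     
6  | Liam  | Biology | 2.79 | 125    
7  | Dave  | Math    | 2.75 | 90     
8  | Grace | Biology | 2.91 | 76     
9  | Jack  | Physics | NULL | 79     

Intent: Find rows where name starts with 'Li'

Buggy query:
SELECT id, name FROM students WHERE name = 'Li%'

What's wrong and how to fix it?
Bug: '=' compares the literal string including the % character; pattern matching needs LIKE

Fix: Replace '=' with LIKE so 'Li%' is treated as a pattern

Corrected query:
SELECT id, name FROM students WHERE name LIKE 'Li%'

Result:
id | name
---+-----
6  | Liam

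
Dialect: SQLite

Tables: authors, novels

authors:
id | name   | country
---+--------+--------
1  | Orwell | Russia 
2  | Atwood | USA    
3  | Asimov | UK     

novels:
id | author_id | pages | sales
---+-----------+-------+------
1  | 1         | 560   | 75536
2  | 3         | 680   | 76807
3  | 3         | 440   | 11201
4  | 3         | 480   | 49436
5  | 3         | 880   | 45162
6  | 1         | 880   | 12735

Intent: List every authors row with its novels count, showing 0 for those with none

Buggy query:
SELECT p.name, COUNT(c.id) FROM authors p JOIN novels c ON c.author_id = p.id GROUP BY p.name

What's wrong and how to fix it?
Bug: INNER JOIN drops authors rows that have no matching novels rows

Fix: Switch to LEFT JOIN to retain unmatched parent rows

Corrected query:
SELECT p.name, COUNT(c.id) FROM authors p LEFT JOIN novels c ON c.author_id = p.id GROUP BY p.name

Result:
name   | COUNT(c.id)
-------+------------
Asimov | 4          
Atwood | 0          
Orwell | 2          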